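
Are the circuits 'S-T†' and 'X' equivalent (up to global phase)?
No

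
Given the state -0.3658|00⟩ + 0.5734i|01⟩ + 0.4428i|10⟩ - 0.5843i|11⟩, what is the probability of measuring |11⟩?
0.3414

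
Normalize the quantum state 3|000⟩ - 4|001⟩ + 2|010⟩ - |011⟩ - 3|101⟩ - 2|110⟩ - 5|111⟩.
0.3638|000⟩ - 0.4851|001⟩ + 0.2425|010⟩ - 0.1213|011⟩ - 0.3638|101⟩ - 0.2425|110⟩ - 0.6063|111⟩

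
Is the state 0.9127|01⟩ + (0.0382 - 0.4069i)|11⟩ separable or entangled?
Separable

Writing the state as a|00⟩ + b|01⟩ + c|10⟩ + d|11⟩, it is a product state iff ad − bc = 0.
Here (a, b, c, d) = (0, 0.9127, 0, (0.0382 - 0.4069i)): ad − bc = (0)(0.0382 - 0.4069i) − (0.9127)(0) = 0, so the state is separable.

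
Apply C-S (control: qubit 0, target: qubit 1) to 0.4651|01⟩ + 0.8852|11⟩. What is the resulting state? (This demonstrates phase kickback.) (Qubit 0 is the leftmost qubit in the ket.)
0.4651|01⟩ + 0.8852i|11⟩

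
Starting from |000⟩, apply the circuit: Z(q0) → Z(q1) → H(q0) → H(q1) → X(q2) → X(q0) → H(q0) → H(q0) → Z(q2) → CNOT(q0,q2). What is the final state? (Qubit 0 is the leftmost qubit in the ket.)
-1/2|001⟩ - 1/2|011⟩ - 1/2|100⟩ - 1/2|110⟩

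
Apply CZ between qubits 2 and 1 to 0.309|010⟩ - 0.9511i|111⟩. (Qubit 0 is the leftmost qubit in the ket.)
0.309|010⟩ + 0.9511i|111⟩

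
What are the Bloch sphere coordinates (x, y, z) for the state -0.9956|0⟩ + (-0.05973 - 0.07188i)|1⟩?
(0.1189, 0.1431, 0.9825)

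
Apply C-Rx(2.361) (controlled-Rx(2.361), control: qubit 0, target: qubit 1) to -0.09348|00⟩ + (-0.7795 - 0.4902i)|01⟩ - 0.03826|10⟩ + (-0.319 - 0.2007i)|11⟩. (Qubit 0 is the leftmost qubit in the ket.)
-0.09348|00⟩ + (-0.7795 - 0.4902i)|01⟩ + (-0.2002 + 0.295i)|10⟩ + (-0.1214 - 0.04098i)|11⟩

C-Rx(2.361) leaves the control-|0⟩ kets |00⟩, |01⟩ unchanged and applies Rx(2.361) to qubit 1 on the control-|1⟩ pair (|10⟩, |11⟩).
Rx(2.361) = [[cos(θ/2), −i·sin(θ/2)], [−i·sin(θ/2), cos(θ/2)]]; θ = 2.361, cos(θ/2) ≈ 0.380462, sin(θ/2) ≈ 0.924796.
With a = amp(|10⟩) = -0.03826 and b = amp(|11⟩) = (-0.319 - 0.2007i):
new amp(|10⟩) = (0.380462)·a + (-0.924796i)·b = (-0.2002 + 0.295i)
new amp(|11⟩) = (-0.924796i)·a + (0.380462)·b = (-0.1214 - 0.04098i)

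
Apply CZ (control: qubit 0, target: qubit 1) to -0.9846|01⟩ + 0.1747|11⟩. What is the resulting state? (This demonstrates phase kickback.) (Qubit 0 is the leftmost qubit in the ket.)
-0.9846|01⟩ - 0.1747|11⟩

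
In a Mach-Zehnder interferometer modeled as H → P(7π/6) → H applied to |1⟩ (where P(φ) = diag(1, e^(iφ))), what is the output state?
(0.933 + 0.25i)|0⟩ + (0.06699 - 0.25i)|1⟩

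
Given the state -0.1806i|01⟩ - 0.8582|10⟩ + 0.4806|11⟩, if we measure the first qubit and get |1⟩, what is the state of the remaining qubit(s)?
-0.8725|0⟩ + 0.4886|1⟩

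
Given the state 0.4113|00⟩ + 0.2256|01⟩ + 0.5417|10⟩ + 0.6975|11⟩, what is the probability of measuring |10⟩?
0.2934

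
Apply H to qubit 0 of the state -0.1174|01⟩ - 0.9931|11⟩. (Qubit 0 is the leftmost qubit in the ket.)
-0.7852|01⟩ + 0.6192|11⟩

H on qubit 0 mixes each pair of kets that differ only in qubit 0: amplitudes (a, b) of (|…0…⟩, |…1…⟩) become ((a + b)/√2, (a − b)/√2). Kets absent from the input have amplitude 0.
(|01⟩, |11⟩): (a, b) = (-0.1174, -0.9931) → (-0.7852, 0.6192)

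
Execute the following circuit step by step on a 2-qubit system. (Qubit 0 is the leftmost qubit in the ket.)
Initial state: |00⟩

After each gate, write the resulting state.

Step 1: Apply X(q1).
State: |01⟩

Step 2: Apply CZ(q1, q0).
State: |01⟩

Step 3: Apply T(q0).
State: |01⟩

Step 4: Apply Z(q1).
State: -|01⟩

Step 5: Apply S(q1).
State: -i|01⟩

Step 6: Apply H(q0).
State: -(1/√2)i|01⟩ - (1/√2)i|11⟩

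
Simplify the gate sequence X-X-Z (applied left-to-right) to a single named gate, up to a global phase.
Z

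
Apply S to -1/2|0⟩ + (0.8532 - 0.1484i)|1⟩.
-1/2|0⟩ + (0.1484 + 0.8532i)|1⟩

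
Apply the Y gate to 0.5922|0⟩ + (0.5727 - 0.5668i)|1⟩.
(-0.5668 - 0.5727i)|0⟩ + 0.5922i|1⟩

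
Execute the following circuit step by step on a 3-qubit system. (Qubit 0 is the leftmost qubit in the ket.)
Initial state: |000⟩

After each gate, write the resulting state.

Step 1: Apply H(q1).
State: 1/√2|000⟩ + 1/√2|010⟩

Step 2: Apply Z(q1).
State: 1/√2|000⟩ - 1/√2|010⟩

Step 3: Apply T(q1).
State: 1/√2|000⟩ + (-1/2 - (1/2)i)|010⟩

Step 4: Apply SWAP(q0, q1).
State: 1/√2|000⟩ + (-1/2 - (1/2)i)|100⟩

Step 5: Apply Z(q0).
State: 1/√2|000⟩ + (1/2 + (1/2)i)|100⟩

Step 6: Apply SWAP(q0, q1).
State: 1/√2|000⟩ + (1/2 + (1/2)i)|010⟩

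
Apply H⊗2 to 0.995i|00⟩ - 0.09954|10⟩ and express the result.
(-0.04977 + 0.4975i)|00⟩ + (-0.04977 + 0.4975i)|01⟩ + (0.04977 + 0.4975i)|10⟩ + (0.04977 + 0.4975i)|11⟩

H⊗2 gives amp(|y⟩) = (1/2) Σ_x (−1)^(x·y) amp(|x⟩), where x·y is the number of positions in which both x and y have a 1.
|00⟩: (0.995i - 0.09954)/2 = (-0.04977 + 0.4975i)
|01⟩: (0.995i - 0.09954)/2 = (-0.04977 + 0.4975i)
|10⟩: (0.995i + 0.09954)/2 = (0.04977 + 0.4975i)
|11⟩: (0.995i + 0.09954)/2 = (0.04977 + 0.4975i)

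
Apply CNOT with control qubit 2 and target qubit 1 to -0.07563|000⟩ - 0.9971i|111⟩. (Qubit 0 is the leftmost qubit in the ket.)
-0.07563|000⟩ - 0.9971i|101⟩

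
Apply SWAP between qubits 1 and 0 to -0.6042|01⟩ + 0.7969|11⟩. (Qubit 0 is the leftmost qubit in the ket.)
-0.6042|10⟩ + 0.7969|11⟩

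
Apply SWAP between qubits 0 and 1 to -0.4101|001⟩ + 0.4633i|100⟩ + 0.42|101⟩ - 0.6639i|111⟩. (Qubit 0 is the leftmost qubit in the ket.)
-0.4101|001⟩ + 0.4633i|010⟩ + 0.42|011⟩ - 0.6639i|111⟩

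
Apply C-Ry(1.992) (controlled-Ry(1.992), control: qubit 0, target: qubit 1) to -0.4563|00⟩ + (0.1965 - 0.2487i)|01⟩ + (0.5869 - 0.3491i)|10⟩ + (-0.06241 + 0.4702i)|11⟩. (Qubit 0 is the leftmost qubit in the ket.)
-0.4563|00⟩ + (0.1965 - 0.2487i)|01⟩ + (0.3715 - 0.5844i)|10⟩ + (0.4587 - 0.03737i)|11⟩

C-Ry(1.992) leaves the control-|0⟩ kets |00⟩, |01⟩ unchanged and applies Ry(1.992) to qubit 1 on the control-|1⟩ pair (|10⟩, |11⟩).
Ry(1.992) = [[cos(θ/2), −sin(θ/2)], [sin(θ/2), cos(θ/2)]]; θ = 1.992, cos(θ/2) ≈ 0.543664, sin(θ/2) ≈ 0.839303.
With a = amp(|10⟩) = (0.5869 - 0.3491i) and b = amp(|11⟩) = (-0.06241 + 0.4702i):
new amp(|10⟩) = (0.543664)·a + (-0.839303)·b = (0.3715 - 0.5844i)
new amp(|11⟩) = (0.839303)·a + (0.543664)·b = (0.4587 - 0.03737i)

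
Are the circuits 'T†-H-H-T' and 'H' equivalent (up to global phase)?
No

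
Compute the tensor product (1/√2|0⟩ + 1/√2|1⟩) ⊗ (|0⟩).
1/√2|00⟩ + 1/√2|10⟩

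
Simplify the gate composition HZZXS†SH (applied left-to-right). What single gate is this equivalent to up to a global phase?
Z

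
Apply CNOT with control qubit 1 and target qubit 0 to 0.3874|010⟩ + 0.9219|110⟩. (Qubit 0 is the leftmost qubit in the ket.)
0.9219|010⟩ + 0.3874|110⟩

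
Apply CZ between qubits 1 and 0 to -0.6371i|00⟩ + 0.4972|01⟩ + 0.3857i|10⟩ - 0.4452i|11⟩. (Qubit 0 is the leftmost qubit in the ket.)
-0.6371i|00⟩ + 0.4972|01⟩ + 0.3857i|10⟩ + 0.4452i|11⟩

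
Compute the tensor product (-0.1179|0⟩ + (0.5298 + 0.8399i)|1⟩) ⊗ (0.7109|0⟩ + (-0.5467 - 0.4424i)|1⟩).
-0.08382|00⟩ + (0.06446 + 0.05216i)|01⟩ + (0.3766 + 0.5971i)|10⟩ + (0.08193 - 0.6936i)|11⟩

amp(|b₁b₂…⟩) = product of the factor amplitudes for bits b₁, b₂, …; only kets whose every factor amplitude is nonzero survive.
|00⟩: (-0.1179)(0.7109) = -0.08382
|01⟩: (-0.1179)(-0.5467 - 0.4424i) = (0.06446 + 0.05216i)
|10⟩: (0.5298 + 0.8399i)(0.7109) = (0.3766 + 0.5971i)
|11⟩: (0.5298 + 0.8399i)(-0.5467 - 0.4424i) = (0.08193 - 0.6936i)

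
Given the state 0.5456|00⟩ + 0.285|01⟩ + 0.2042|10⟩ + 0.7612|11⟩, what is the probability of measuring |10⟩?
0.0417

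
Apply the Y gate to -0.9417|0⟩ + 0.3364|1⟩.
-0.3364i|0⟩ - 0.9417i|1⟩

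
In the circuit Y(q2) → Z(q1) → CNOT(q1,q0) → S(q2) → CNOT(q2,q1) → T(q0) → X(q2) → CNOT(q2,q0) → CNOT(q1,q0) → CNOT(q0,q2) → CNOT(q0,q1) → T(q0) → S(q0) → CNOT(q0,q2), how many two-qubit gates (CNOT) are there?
7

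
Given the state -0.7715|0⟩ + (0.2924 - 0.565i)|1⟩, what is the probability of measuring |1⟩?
0.4047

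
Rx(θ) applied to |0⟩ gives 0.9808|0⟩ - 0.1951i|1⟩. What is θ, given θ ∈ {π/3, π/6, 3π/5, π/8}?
π/8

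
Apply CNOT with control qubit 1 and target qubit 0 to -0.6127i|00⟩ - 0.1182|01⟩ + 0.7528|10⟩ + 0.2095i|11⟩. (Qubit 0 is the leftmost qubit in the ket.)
-0.6127i|00⟩ + 0.2095i|01⟩ + 0.7528|10⟩ - 0.1182|11⟩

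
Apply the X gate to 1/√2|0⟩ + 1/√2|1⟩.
1/√2|0⟩ + 1/√2|1⟩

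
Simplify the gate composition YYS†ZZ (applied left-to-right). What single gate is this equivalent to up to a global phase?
S†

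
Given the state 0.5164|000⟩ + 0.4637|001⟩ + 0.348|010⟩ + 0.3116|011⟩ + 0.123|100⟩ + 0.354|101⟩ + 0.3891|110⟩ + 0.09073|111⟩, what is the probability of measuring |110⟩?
0.1514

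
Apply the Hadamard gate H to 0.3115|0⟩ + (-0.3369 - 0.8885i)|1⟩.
(-0.01796 - 0.6283i)|0⟩ + (0.4585 + 0.6283i)|1⟩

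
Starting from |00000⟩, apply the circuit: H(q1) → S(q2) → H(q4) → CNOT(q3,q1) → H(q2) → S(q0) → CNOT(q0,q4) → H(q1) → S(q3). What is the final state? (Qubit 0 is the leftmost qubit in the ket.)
1/2|00000⟩ + 1/2|00001⟩ + 1/2|00100⟩ + 1/2|00101⟩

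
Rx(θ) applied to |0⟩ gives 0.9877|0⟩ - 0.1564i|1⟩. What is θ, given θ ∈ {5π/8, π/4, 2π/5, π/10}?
π/10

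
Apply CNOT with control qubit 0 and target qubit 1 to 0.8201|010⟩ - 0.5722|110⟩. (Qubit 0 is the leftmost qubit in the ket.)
0.8201|010⟩ - 0.5722|100⟩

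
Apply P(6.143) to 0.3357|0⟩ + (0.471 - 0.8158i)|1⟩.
0.3357|0⟩ + (0.3524 - 0.8736i)|1⟩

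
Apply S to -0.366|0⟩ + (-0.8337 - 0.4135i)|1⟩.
-0.366|0⟩ + (0.4135 - 0.8337i)|1⟩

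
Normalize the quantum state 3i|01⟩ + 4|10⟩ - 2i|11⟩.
0.5571i|01⟩ + 0.7428|10⟩ - 0.3714i|11⟩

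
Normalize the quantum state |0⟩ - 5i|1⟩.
0.1961|0⟩ - 0.9806i|1⟩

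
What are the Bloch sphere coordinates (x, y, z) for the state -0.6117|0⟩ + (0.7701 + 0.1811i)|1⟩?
(-0.9421, -0.2216, -0.2517)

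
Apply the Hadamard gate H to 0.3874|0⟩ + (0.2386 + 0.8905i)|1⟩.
(0.4426 + 0.6297i)|0⟩ + (0.1052 - 0.6297i)|1⟩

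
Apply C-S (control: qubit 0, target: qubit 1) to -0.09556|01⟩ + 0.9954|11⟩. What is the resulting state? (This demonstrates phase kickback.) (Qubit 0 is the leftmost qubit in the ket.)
-0.09556|01⟩ + 0.9954i|11⟩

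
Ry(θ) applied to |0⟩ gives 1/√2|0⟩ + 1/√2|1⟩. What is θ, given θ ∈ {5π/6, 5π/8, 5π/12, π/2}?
π/2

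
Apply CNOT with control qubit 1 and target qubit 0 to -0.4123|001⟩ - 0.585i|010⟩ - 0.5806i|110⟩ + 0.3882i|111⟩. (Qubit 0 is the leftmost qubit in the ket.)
-0.4123|001⟩ - 0.5806i|010⟩ + 0.3882i|011⟩ - 0.585i|110⟩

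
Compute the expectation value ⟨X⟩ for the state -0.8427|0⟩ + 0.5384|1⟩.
-0.9074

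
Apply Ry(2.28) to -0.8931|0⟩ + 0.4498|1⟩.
-0.7817|0⟩ - 0.6237|1⟩

Ry(2.28) = [[cos(θ/2), −sin(θ/2)], [sin(θ/2), cos(θ/2)]]; θ = 2.28, cos(θ/2) ≈ 0.417595, sin(θ/2) ≈ 0.908633.
With a = amp(|0⟩) = -0.8931 and b = amp(|1⟩) = 0.4498:
new amp(|0⟩) = (0.417595)·a + (-0.908633)·b = -0.7817
new amp(|1⟩) = (0.908633)·a + (0.417595)·b = -0.6237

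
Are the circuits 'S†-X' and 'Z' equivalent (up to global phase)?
No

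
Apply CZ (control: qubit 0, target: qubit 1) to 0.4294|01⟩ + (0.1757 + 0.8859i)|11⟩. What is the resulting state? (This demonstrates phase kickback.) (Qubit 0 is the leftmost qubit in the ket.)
0.4294|01⟩ + (-0.1757 - 0.8859i)|11⟩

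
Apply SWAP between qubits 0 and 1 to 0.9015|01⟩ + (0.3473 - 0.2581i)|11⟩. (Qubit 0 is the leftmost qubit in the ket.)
0.9015|10⟩ + (0.3473 - 0.2581i)|11⟩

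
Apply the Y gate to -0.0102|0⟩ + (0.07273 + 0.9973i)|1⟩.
(0.9973 - 0.07273i)|0⟩ - 0.0102i|1⟩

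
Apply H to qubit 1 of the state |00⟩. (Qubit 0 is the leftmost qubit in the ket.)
1/√2|00⟩ + 1/√2|01⟩

H on qubit 1 mixes each pair of kets that differ only in qubit 1: amplitudes (a, b) of (|…0…⟩, |…1…⟩) become ((a + b)/√2, (a − b)/√2). Kets absent from the input have amplitude 0.
(|00⟩, |01⟩): (a, b) = (1, 0) → (1/√2, 1/√2)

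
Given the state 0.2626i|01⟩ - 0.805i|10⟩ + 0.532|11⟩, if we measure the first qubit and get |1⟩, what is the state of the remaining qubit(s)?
-0.8343i|0⟩ + 0.5513|1⟩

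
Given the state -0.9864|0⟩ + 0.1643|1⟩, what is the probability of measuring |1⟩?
0.02699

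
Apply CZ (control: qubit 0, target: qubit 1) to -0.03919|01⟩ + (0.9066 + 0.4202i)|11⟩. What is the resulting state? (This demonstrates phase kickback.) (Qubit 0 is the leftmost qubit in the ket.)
-0.03919|01⟩ + (-0.9066 - 0.4202i)|11⟩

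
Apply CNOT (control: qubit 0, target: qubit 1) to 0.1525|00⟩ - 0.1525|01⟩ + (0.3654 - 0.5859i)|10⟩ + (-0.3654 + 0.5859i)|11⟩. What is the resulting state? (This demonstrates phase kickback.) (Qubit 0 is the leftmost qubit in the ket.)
0.1525|00⟩ - 0.1525|01⟩ + (-0.3654 + 0.5859i)|10⟩ + (0.3654 - 0.5859i)|11⟩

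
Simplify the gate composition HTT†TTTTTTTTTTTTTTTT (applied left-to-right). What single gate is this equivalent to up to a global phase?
H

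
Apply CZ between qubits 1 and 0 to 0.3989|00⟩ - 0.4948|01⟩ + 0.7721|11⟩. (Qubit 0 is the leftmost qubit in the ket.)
0.3989|00⟩ - 0.4948|01⟩ - 0.7721|11⟩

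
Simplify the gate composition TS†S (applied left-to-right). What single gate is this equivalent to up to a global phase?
T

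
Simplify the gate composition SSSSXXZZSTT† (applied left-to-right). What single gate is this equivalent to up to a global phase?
S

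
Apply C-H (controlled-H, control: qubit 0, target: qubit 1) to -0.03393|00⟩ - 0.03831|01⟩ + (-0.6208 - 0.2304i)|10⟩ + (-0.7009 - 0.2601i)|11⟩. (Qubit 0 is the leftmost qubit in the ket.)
-0.03393|00⟩ - 0.03831|01⟩ + (-0.9346 - 0.3468i)|10⟩ + (0.05664 + 0.021i)|11⟩

C-H leaves the control-|0⟩ kets |00⟩, |01⟩ unchanged and applies H to qubit 1 on the control-|1⟩ pair (|10⟩, |11⟩).
H = [[1/√2, 1/√2], [1/√2, -1/√2]].
With a = amp(|10⟩) = (-0.6208 - 0.2304i) and b = amp(|11⟩) = (-0.7009 - 0.2601i):
new amp(|10⟩) = (1/√2)·a + (1/√2)·b = (-0.9346 - 0.3468i)
new amp(|11⟩) = (1/√2)·a + (-1/√2)·b = (0.05664 + 0.021i)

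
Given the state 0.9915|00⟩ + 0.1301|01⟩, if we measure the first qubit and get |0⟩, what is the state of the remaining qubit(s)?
0.9915|0⟩ + 0.1301|1⟩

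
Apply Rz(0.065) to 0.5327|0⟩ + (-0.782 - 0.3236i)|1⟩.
(0.5324 - 0.01731i)|0⟩ + (-0.7711 - 0.3488i)|1⟩

Rz(0.065) = [[e^(−iθ/2), 0], [0, e^(iθ/2)]] with e^(±iθ/2) = cos(θ/2) ± i·sin(θ/2); θ = 0.065, cos(θ/2) ≈ 0.999472, sin(θ/2) ≈ 0.0324943.
With a = amp(|0⟩) = 0.5327 and b = amp(|1⟩) = (-0.782 - 0.3236i):
new amp(|0⟩) = (0.999472 - 0.0324943i)·a = (0.5324 - 0.01731i)
new amp(|1⟩) = (0.999472 + 0.0324943i)·b = (-0.7711 - 0.3488i)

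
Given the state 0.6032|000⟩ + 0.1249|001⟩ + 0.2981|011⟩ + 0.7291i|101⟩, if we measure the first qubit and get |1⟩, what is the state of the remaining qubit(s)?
i|01⟩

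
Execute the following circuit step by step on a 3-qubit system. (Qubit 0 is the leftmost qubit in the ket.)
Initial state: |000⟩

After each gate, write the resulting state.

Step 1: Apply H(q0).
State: 1/√2|000⟩ + 1/√2|100⟩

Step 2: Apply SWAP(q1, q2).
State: 1/√2|000⟩ + 1/√2|100⟩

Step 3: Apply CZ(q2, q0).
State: 1/√2|000⟩ + 1/√2|100⟩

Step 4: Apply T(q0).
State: 1/√2|000⟩ + (1/2 + (1/2)i)|100⟩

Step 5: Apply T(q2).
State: 1/√2|000⟩ + (1/2 + (1/2)i)|100⟩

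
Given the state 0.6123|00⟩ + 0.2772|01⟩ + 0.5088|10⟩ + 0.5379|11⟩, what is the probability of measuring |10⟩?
0.2589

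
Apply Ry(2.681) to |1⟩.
-0.9736|0⟩ + 0.2283|1⟩

Ry(2.681) = [[cos(θ/2), −sin(θ/2)], [sin(θ/2), cos(θ/2)]]; θ = 2.681, cos(θ/2) ≈ 0.228266, sin(θ/2) ≈ 0.973599.
With a = amp(|0⟩) = 0 and b = amp(|1⟩) = 1:
new amp(|0⟩) = (0.228266)·a + (-0.973599)·b = -0.9736
new amp(|1⟩) = (0.973599)·a + (0.228266)·b = 0.2283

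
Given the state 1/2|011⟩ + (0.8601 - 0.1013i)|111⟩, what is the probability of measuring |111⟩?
0.75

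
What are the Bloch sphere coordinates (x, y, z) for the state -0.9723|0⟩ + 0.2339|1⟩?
(-0.4548, 0, 0.8907)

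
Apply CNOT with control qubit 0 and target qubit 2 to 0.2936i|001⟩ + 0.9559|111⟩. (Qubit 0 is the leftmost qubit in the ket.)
0.2936i|001⟩ + 0.9559|110⟩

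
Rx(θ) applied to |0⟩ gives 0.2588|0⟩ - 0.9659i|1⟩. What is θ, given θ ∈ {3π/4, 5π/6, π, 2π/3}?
5π/6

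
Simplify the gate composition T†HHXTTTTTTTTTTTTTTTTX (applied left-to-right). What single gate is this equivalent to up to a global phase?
T†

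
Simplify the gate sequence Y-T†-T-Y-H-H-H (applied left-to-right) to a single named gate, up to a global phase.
H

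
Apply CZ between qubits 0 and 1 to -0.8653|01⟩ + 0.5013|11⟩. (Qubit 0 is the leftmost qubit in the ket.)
-0.8653|01⟩ - 0.5013|11⟩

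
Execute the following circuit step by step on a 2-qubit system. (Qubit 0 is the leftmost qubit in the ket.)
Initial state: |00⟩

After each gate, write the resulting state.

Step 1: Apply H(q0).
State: 1/√2|00⟩ + 1/√2|10⟩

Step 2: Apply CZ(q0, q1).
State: 1/√2|00⟩ + 1/√2|10⟩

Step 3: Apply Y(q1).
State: (1/√2)i|01⟩ + (1/√2)i|11⟩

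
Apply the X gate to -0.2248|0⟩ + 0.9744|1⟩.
0.9744|0⟩ - 0.2248|1⟩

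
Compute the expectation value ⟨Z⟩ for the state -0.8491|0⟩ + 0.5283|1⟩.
0.4419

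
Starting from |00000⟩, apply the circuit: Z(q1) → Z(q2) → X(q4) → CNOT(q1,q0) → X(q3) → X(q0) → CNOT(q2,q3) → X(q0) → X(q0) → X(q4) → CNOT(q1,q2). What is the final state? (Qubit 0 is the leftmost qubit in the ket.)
|10010⟩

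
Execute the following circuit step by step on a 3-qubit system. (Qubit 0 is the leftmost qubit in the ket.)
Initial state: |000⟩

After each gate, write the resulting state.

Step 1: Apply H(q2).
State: 1/√2|000⟩ + 1/√2|001⟩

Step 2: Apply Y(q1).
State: (1/√2)i|010⟩ + (1/√2)i|011⟩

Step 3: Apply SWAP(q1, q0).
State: (1/√2)i|100⟩ + (1/√2)i|101⟩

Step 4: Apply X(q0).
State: (1/√2)i|000⟩ + (1/√2)i|001⟩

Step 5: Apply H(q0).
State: (1/2)i|000⟩ + (1/2)i|001⟩ + (1/2)i|100⟩ + (1/2)i|101⟩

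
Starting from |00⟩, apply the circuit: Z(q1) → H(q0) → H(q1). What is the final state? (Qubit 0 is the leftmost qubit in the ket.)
1/2|00⟩ + 1/2|01⟩ + 1/2|10⟩ + 1/2|11⟩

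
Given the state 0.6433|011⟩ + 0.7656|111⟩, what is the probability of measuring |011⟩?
0.4138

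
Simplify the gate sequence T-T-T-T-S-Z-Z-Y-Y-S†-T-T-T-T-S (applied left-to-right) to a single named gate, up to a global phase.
S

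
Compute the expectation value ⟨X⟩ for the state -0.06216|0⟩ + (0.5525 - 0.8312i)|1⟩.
-0.06869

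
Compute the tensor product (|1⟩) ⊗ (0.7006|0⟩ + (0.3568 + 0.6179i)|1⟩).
0.7006|10⟩ + (0.3568 + 0.6179i)|11⟩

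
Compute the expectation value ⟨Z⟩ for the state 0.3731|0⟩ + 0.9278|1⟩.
-0.7216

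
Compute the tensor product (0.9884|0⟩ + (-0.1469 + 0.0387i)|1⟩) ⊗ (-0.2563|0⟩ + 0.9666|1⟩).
-0.2533|00⟩ + 0.9554|01⟩ + (0.03765 - 0.009919i)|10⟩ + (-0.142 + 0.03741i)|11⟩

amp(|b₁b₂…⟩) = product of the factor amplitudes for bits b₁, b₂, …; only kets whose every factor amplitude is nonzero survive.
|00⟩: (0.9884)(-0.2563) = -0.2533
|01⟩: (0.9884)(0.9666) = 0.9554
|10⟩: (-0.1469 + 0.0387i)(-0.2563) = (0.03765 - 0.009919i)
|11⟩: (-0.1469 + 0.0387i)(0.9666) = (-0.142 + 0.03741i)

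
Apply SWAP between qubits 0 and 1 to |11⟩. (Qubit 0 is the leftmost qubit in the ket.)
|11⟩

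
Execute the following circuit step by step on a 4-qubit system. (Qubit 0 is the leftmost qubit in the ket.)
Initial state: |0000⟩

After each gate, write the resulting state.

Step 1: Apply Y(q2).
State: i|0010⟩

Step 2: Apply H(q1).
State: (1/√2)i|0010⟩ + (1/√2)i|0110⟩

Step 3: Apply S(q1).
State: (1/√2)i|0010⟩ - 1/√2|0110⟩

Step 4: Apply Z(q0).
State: (1/√2)i|0010⟩ - 1/√2|0110⟩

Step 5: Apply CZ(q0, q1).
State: (1/√2)i|0010⟩ - 1/√2|0110⟩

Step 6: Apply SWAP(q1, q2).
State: (1/√2)i|0100⟩ - 1/√2|0110⟩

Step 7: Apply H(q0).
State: (1/2)i|0100⟩ - 1/2|0110⟩ + (1/2)i|1100⟩ - 1/2|1110⟩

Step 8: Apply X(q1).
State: (1/2)i|0000⟩ - 1/2|0010⟩ + (1/2)i|1000⟩ - 1/2|1010⟩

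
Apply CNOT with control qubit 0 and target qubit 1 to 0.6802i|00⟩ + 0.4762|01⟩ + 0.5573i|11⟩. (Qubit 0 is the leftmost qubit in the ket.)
0.6802i|00⟩ + 0.4762|01⟩ + 0.5573i|10⟩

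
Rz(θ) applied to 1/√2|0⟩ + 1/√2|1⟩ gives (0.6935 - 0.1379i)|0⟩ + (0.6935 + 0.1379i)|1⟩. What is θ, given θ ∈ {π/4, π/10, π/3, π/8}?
π/8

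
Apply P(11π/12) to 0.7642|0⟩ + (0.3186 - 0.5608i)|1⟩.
0.7642|0⟩ + (-0.1626 + 0.6242i)|1⟩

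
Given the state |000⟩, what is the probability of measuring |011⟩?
0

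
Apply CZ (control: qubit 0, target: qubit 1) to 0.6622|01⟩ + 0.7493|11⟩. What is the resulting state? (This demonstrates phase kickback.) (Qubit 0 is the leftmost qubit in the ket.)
0.6622|01⟩ - 0.7493|11⟩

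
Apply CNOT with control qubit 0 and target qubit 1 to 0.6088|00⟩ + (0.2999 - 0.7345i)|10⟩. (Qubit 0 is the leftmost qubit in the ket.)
0.6088|00⟩ + (0.2999 - 0.7345i)|11⟩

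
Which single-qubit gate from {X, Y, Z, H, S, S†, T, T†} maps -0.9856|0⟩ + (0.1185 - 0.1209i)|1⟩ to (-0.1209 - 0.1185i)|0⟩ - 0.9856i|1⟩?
Y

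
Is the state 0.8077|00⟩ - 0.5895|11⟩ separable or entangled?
Entangled

Writing the state as a|00⟩ + b|01⟩ + c|10⟩ + d|11⟩, it is a product state iff ad − bc = 0.
Here (a, b, c, d) = (0.8077, 0, 0, -0.5895): ad − bc = (0.8077)(-0.5895) − (0)(0) = -0.4761 ≠ 0, so the state is entangled.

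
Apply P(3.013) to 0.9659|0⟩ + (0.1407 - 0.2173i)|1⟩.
0.9659|0⟩ + (-0.1117 + 0.2335i)|1⟩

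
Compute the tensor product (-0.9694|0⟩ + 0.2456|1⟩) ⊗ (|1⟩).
-0.9694|01⟩ + 0.2456|11⟩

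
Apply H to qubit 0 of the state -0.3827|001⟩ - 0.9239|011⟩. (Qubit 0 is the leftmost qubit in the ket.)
-0.2706|001⟩ - 0.6533|011⟩ - 0.2706|101⟩ - 0.6533|111⟩

H on qubit 0 mixes each pair of kets that differ only in qubit 0: amplitudes (a, b) of (|…0…⟩, |…1…⟩) become ((a + b)/√2, (a − b)/√2). Kets absent from the input have amplitude 0.
(|001⟩, |101⟩): (a, b) = (-0.3827, 0) → (-0.2706, -0.2706)
(|011⟩, |111⟩): (a, b) = (-0.9239, 0) → (-0.6533, -0.6533)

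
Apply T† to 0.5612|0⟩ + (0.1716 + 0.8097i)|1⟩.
0.5612|0⟩ + (0.6939 + 0.4512i)|1⟩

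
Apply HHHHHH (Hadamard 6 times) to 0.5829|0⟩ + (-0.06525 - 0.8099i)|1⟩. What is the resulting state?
0.5829|0⟩ + (-0.06525 - 0.8099i)|1⟩

H² = I, so an even number of Hadamards cancels: H^6 = I and the state is unchanged.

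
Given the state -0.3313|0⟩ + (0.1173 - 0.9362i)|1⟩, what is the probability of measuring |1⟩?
0.8902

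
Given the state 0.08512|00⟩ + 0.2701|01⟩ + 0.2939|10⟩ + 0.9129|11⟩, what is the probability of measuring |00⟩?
0.007245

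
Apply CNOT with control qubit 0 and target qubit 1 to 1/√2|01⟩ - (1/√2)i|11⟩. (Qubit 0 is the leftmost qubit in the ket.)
1/√2|01⟩ - (1/√2)i|10⟩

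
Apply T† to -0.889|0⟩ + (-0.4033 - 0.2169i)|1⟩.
-0.889|0⟩ + (-0.4385 + 0.1318i)|1⟩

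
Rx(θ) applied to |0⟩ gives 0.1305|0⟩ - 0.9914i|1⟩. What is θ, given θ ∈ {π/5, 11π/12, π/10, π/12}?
11π/12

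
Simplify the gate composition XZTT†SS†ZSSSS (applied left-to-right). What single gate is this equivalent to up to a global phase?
X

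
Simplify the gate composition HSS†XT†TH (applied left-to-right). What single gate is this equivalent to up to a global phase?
Z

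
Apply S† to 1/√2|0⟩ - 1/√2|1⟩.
1/√2|0⟩ + (1/√2)i|1⟩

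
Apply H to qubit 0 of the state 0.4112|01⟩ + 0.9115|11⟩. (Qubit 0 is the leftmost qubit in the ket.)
0.9353|01⟩ - 0.3538|11⟩

H on qubit 0 mixes each pair of kets that differ only in qubit 0: amplitudes (a, b) of (|…0…⟩, |…1…⟩) become ((a + b)/√2, (a − b)/√2). Kets absent from the input have amplitude 0.
(|01⟩, |11⟩): (a, b) = (0.4112, 0.9115) → (0.9353, -0.3538)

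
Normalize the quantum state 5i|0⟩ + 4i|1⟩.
0.7809i|0⟩ + 0.6247i|1⟩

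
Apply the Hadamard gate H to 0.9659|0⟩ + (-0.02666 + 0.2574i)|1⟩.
(0.6641 + 0.182i)|0⟩ + (0.7018 - 0.182i)|1⟩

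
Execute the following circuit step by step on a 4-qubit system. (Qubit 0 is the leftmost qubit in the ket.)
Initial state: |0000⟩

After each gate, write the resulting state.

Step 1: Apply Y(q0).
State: i|1000⟩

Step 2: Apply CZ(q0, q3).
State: i|1000⟩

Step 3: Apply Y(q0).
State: |0000⟩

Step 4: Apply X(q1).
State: |0100⟩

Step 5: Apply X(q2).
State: |0110⟩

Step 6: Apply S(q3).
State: |0110⟩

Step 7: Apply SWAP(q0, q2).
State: |1100⟩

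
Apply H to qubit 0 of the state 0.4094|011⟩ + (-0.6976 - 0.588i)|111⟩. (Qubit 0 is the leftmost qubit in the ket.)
(-0.2038 - 0.4158i)|011⟩ + (0.7828 + 0.4158i)|111⟩

H on qubit 0 mixes each pair of kets that differ only in qubit 0: amplitudes (a, b) of (|…0…⟩, |…1…⟩) become ((a + b)/√2, (a − b)/√2). Kets absent from the input have amplitude 0.
(|011⟩, |111⟩): (a, b) = (0.4094, (-0.6976 - 0.588i)) → ((-0.2038 - 0.4158i), (0.7828 + 0.4158i))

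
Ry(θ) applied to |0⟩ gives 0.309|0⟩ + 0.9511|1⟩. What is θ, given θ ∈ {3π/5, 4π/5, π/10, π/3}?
4π/5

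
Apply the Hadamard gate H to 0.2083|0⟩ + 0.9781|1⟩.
0.8389|0⟩ - 0.5443|1⟩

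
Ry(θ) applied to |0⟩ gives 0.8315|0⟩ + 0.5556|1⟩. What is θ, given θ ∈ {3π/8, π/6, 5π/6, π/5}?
3π/8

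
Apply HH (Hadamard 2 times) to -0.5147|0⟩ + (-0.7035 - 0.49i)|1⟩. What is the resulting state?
-0.5147|0⟩ + (-0.7035 - 0.49i)|1⟩

H² = I, so an even number of Hadamards cancels: H^2 = I and the state is unchanged.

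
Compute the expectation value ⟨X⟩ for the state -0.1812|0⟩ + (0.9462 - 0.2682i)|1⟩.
-0.3429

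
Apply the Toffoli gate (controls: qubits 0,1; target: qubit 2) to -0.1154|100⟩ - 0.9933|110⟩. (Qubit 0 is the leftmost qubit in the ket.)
-0.1154|100⟩ - 0.9933|111⟩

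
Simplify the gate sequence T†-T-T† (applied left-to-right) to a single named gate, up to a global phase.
T†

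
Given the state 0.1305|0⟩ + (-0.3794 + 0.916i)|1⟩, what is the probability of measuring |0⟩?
0.01703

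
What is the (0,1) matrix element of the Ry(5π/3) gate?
-1/2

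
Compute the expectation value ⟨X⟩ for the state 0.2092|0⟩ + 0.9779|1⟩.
0.4092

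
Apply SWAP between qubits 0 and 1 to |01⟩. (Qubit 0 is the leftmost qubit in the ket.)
|10⟩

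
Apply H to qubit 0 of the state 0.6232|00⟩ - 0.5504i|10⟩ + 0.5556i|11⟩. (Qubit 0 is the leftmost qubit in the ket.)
(0.4407 - 0.3892i)|00⟩ + 0.3929i|01⟩ + (0.4407 + 0.3892i)|10⟩ - 0.3929i|11⟩

H on qubit 0 mixes each pair of kets that differ only in qubit 0: amplitudes (a, b) of (|…0…⟩, |…1…⟩) become ((a + b)/√2, (a − b)/√2). Kets absent from the input have amplitude 0.
(|00⟩, |10⟩): (a, b) = (0.6232, -0.5504i) → ((0.4407 - 0.3892i), (0.4407 + 0.3892i))
(|01⟩, |11⟩): (a, b) = (0, 0.5556i) → (0.3929i, -0.3929i)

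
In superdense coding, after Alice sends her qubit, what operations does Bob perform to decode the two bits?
CNOT (Alice's qubit controls Bob's), then H on Alice's qubit, then measure both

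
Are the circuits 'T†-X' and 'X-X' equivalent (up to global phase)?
No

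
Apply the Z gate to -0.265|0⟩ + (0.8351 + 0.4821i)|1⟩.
-0.265|0⟩ + (-0.8351 - 0.4821i)|1⟩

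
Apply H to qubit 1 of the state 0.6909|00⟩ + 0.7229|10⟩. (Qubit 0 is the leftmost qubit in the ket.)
0.4885|00⟩ + 0.4885|01⟩ + 0.5112|10⟩ + 0.5112|11⟩

H on qubit 1 mixes each pair of kets that differ only in qubit 1: amplitudes (a, b) of (|…0…⟩, |…1…⟩) become ((a + b)/√2, (a − b)/√2). Kets absent from the input have amplitude 0.
(|00⟩, |01⟩): (a, b) = (0.6909, 0) → (0.4885, 0.4885)
(|10⟩, |11⟩): (a, b) = (0.7229, 0) → (0.5112, 0.5112)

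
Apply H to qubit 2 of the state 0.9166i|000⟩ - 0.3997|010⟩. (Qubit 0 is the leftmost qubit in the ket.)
0.6481i|000⟩ + 0.6481i|001⟩ - 0.2826|010⟩ - 0.2826|011⟩

H on qubit 2 mixes each pair of kets that differ only in qubit 2: amplitudes (a, b) of (|…0…⟩, |…1…⟩) become ((a + b)/√2, (a − b)/√2). Kets absent from the input have amplitude 0.
(|000⟩, |001⟩): (a, b) = (0.9166i, 0) → (0.6481i, 0.6481i)
(|010⟩, |011⟩): (a, b) = (-0.3997, 0) → (-0.2826, -0.2826)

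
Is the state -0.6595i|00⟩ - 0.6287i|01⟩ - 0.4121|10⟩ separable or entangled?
Entangled

Writing the state as a|00⟩ + b|01⟩ + c|10⟩ + d|11⟩, it is a product state iff ad − bc = 0.
Here (a, b, c, d) = (-0.6595i, -0.6287i, -0.4121, 0): ad − bc = (-0.6595i)(0) − (-0.6287i)(-0.4121) = -0.2591i ≠ 0, so the state is entangled.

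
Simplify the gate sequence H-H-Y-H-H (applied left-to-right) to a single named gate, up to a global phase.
Y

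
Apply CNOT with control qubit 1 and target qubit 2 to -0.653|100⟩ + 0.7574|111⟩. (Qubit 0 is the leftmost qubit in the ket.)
-0.653|100⟩ + 0.7574|110⟩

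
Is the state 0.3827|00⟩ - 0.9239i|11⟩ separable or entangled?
Entangled

Writing the state as a|00⟩ + b|01⟩ + c|10⟩ + d|11⟩, it is a product state iff ad − bc = 0.
Here (a, b, c, d) = (0.3827, 0, 0, -0.9239i): ad − bc = (0.3827)(-0.9239i) − (0)(0) = -0.3536i ≠ 0, so the state is entangled.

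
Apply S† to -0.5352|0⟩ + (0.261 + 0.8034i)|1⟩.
-0.5352|0⟩ + (0.8034 - 0.261i)|1⟩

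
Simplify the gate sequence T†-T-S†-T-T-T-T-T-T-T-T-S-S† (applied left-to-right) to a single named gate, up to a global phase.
S†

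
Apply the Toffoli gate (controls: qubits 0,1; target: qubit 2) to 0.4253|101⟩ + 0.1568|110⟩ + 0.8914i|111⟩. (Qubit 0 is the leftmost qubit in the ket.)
0.4253|101⟩ + 0.8914i|110⟩ + 0.1568|111⟩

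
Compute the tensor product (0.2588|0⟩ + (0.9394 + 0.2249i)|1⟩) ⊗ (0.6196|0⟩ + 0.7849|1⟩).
0.1604|00⟩ + 0.2031|01⟩ + (0.5821 + 0.1393i)|10⟩ + (0.7373 + 0.1765i)|11⟩

amp(|b₁b₂…⟩) = product of the factor amplitudes for bits b₁, b₂, …; only kets whose every factor amplitude is nonzero survive.
|00⟩: (0.2588)(0.6196) = 0.1604
|01⟩: (0.2588)(0.7849) = 0.2031
|10⟩: (0.9394 + 0.2249i)(0.6196) = (0.5821 + 0.1393i)
|11⟩: (0.9394 + 0.2249i)(0.7849) = (0.7373 + 0.1765i)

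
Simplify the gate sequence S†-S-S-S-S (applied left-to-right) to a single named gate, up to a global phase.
S†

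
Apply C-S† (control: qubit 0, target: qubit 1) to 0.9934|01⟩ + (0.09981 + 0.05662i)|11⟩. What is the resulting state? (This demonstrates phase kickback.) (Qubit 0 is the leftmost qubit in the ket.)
0.9934|01⟩ + (0.05662 - 0.09981i)|11⟩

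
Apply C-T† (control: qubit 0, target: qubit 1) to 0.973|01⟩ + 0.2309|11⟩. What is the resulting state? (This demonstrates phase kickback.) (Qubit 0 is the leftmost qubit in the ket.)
0.973|01⟩ + (0.1633 - 0.1633i)|11⟩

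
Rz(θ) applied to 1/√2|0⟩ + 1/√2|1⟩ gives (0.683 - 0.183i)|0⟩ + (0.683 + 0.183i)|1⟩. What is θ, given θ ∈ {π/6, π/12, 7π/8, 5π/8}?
π/6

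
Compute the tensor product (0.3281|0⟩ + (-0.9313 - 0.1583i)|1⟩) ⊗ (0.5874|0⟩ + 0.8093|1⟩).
0.1927|00⟩ + 0.2655|01⟩ + (-0.547 - 0.09299i)|10⟩ + (-0.7537 - 0.1281i)|11⟩

amp(|b₁b₂…⟩) = product of the factor amplitudes for bits b₁, b₂, …; only kets whose every factor amplitude is nonzero survive.
|00⟩: (0.3281)(0.5874) = 0.1927
|01⟩: (0.3281)(0.8093) = 0.2655
|10⟩: (-0.9313 - 0.1583i)(0.5874) = (-0.547 - 0.09299i)
|11⟩: (-0.9313 - 0.1583i)(0.8093) = (-0.7537 - 0.1281i)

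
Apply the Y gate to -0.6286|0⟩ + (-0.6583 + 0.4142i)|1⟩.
(0.4142 + 0.6583i)|0⟩ - 0.6286i|1⟩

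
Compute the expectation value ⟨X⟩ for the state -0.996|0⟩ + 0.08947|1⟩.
-0.1782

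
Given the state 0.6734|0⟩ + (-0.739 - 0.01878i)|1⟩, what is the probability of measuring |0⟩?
0.4535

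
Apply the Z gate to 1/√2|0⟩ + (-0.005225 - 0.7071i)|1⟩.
1/√2|0⟩ + (0.005225 + 0.7071i)|1⟩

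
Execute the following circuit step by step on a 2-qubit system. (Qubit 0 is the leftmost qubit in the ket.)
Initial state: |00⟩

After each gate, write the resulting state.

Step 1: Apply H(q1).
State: 1/√2|00⟩ + 1/√2|01⟩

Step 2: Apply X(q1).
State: 1/√2|00⟩ + 1/√2|01⟩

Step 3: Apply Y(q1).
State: -(1/√2)i|00⟩ + (1/√2)i|01⟩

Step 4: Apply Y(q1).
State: 1/√2|00⟩ + 1/√2|01⟩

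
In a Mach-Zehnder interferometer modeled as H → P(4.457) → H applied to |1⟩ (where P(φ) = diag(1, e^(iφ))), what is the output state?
(0.6263 + 0.4838i)|0⟩ + (0.3737 - 0.4838i)|1⟩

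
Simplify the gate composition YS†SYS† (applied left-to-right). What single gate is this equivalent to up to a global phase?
S†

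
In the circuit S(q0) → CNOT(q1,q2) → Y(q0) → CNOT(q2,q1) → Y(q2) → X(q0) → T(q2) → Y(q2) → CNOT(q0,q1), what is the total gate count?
9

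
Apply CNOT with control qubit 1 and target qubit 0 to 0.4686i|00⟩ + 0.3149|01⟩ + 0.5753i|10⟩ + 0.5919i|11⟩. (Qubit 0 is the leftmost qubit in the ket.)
0.4686i|00⟩ + 0.5919i|01⟩ + 0.5753i|10⟩ + 0.3149|11⟩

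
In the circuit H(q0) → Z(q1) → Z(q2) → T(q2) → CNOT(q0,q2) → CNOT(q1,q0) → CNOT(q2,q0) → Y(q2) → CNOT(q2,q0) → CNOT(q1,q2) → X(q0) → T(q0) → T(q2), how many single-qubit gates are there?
8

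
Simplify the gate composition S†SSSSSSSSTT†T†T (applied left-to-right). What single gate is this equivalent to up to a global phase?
S†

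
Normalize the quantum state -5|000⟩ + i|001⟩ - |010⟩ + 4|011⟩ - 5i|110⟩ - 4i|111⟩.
-0.5455|000⟩ + 0.1091i|001⟩ - 0.1091|010⟩ + 0.4364|011⟩ - 0.5455i|110⟩ - 0.4364i|111⟩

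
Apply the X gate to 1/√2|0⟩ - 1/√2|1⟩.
-1/√2|0⟩ + 1/√2|1⟩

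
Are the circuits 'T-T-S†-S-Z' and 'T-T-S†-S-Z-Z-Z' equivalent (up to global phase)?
Yes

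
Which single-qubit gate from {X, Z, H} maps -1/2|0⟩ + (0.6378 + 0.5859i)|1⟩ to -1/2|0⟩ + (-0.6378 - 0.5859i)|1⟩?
Z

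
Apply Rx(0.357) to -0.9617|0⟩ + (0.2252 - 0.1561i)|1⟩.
(-0.9741 - 0.03999i)|0⟩ + (0.2216 + 0.01713i)|1⟩

Rx(0.357) = [[cos(θ/2), −i·sin(θ/2)], [−i·sin(θ/2), cos(θ/2)]]; θ = 0.357, cos(θ/2) ≈ 0.984111, sin(θ/2) ≈ 0.177554.
With a = amp(|0⟩) = -0.9617 and b = amp(|1⟩) = (0.2252 - 0.1561i):
new amp(|0⟩) = (0.984111)·a + (-0.177554i)·b = (-0.9741 - 0.03999i)
new amp(|1⟩) = (-0.177554i)·a + (0.984111)·b = (0.2216 + 0.01713i)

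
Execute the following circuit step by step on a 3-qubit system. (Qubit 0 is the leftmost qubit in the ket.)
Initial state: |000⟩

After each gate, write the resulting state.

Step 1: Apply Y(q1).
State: i|010⟩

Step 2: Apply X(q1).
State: i|000⟩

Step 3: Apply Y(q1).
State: -|010⟩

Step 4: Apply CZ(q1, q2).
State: -|010⟩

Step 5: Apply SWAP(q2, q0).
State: -|010⟩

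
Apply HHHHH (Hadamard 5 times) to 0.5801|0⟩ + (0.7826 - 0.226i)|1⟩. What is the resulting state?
(0.9636 - 0.1598i)|0⟩ + (-0.1432 + 0.1598i)|1⟩

H² = I, so H^5 = H: a single Hadamard. With (a, b) = (0.5801, (0.7826 - 0.226i)), H gives ((a + b)/√2, (a − b)/√2) = ((0.9636 - 0.1598i), (-0.1432 + 0.1598i)).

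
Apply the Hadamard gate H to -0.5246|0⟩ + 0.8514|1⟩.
0.2311|0⟩ - 0.973|1⟩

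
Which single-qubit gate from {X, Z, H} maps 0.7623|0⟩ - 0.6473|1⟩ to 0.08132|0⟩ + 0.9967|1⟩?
H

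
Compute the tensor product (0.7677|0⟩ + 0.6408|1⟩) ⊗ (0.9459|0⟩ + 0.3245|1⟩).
0.7262|00⟩ + 0.2491|01⟩ + 0.6061|10⟩ + 0.2079|11⟩

amp(|b₁b₂…⟩) = product of the factor amplitudes for bits b₁, b₂, …; only kets whose every factor amplitude is nonzero survive.
|00⟩: (0.7677)(0.9459) = 0.7262
|01⟩: (0.7677)(0.3245) = 0.2491
|10⟩: (0.6408)(0.9459) = 0.6061
|11⟩: (0.6408)(0.3245) = 0.2079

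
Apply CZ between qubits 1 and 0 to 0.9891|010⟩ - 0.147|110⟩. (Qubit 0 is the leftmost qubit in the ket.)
0.9891|010⟩ + 0.147|110⟩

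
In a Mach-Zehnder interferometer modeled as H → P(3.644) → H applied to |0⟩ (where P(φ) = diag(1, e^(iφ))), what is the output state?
(0.06179 - 0.2408i)|0⟩ + (0.9382 + 0.2408i)|1⟩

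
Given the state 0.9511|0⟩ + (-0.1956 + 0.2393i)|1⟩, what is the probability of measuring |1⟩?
0.09552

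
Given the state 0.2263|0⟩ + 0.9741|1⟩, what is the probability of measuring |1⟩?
0.9489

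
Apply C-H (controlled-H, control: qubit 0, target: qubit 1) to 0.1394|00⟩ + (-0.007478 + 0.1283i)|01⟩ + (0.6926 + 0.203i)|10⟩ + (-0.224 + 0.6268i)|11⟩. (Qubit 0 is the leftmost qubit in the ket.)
0.1394|00⟩ + (-0.007478 + 0.1283i)|01⟩ + (0.3314 + 0.5868i)|10⟩ + (0.6481 - 0.2997i)|11⟩

C-H leaves the control-|0⟩ kets |00⟩, |01⟩ unchanged and applies H to qubit 1 on the control-|1⟩ pair (|10⟩, |11⟩).
H = [[1/√2, 1/√2], [1/√2, -1/√2]].
With a = amp(|10⟩) = (0.6926 + 0.203i) and b = amp(|11⟩) = (-0.224 + 0.6268i):
new amp(|10⟩) = (1/√2)·a + (1/√2)·b = (0.3314 + 0.5868i)
new amp(|11⟩) = (1/√2)·a + (-1/√2)·b = (0.6481 - 0.2997i)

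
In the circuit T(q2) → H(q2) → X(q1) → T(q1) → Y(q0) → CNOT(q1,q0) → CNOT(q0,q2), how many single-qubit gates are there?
5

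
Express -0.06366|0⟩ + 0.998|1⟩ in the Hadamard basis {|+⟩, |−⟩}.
0.6607|+⟩ - 0.7507|−⟩

With |ψ⟩ = α|0⟩ + β|1⟩, the Hadamard-basis coefficients are ⟨+|ψ⟩ = (α + β)/√2 and ⟨−|ψ⟩ = (α − β)/√2.
Here α = -0.06366, β = 0.998: (α + β)/√2 = 0.6607, (α − β)/√2 = -0.7507.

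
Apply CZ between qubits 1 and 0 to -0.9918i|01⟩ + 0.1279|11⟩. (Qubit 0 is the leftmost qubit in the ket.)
-0.9918i|01⟩ - 0.1279|11⟩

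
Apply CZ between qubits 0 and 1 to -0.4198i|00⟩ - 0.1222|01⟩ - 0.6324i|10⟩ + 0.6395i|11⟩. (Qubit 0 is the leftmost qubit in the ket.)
-0.4198i|00⟩ - 0.1222|01⟩ - 0.6324i|10⟩ - 0.6395i|11⟩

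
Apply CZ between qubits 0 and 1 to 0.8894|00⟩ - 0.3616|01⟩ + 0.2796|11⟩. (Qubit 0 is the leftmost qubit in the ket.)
0.8894|00⟩ - 0.3616|01⟩ - 0.2796|11⟩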